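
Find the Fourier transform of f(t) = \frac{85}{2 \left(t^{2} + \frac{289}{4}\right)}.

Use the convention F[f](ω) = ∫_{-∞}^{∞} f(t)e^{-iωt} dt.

F(ω) = 5 \pi e^{- \frac{17 \left|{\omega}\right|}{2}}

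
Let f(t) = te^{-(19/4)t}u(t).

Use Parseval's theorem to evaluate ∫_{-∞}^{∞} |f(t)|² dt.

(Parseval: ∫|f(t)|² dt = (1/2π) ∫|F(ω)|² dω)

∫|f(t)|² dt = \frac{16}{6859}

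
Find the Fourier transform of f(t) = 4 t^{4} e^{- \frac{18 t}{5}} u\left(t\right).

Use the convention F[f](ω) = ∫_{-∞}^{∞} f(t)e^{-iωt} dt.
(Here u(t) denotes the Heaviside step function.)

F(ω) = \frac{300000}{\left(5 i \omega + 18\right)^{5}}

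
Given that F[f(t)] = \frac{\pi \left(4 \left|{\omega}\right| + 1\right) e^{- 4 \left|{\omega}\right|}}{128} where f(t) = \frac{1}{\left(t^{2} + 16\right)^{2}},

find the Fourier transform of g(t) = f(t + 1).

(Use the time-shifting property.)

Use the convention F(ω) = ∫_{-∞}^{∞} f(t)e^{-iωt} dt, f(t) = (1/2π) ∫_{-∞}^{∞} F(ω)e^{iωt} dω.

F[g](ω) = \frac{\pi \left(4 \left|{\omega}\right| + 1\right) e^{i \omega - 4 \left|{\omega}\right|}}{128}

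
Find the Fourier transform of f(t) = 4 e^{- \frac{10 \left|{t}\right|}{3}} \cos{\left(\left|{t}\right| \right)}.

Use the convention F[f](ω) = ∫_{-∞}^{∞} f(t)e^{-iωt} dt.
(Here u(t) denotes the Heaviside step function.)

F(ω) = \frac{240 \left(9 \omega^{2} + 109\right)}{81 \omega^{4} + 1638 \omega^{2} + 11881}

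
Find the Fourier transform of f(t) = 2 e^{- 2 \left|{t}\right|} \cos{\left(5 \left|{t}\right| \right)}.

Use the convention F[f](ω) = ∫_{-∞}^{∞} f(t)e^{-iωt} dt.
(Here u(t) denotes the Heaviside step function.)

F(ω) = \frac{8 \left(\omega^{2} + 29\right)}{\omega^{4} - 42 \omega^{2} + 841}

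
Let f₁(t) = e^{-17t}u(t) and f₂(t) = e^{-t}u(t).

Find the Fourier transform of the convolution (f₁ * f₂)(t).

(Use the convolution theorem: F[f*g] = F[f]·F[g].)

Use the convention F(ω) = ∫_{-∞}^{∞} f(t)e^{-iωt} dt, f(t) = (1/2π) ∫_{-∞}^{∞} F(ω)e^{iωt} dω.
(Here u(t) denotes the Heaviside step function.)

F[f₁*f₂](ω) = \frac{1}{\left(i \omega + 1\right) \left(i \omega + 17\right)}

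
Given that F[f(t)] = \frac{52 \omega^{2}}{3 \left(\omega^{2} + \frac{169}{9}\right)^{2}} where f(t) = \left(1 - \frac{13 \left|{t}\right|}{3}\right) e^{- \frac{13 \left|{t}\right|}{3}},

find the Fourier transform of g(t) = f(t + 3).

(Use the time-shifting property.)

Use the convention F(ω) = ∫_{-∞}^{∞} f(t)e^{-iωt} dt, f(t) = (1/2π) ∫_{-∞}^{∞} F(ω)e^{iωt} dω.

F[g](ω) = \frac{1404 \omega^{2} e^{3 i \omega}}{\left(9 \omega^{2} + 169\right)^{2}}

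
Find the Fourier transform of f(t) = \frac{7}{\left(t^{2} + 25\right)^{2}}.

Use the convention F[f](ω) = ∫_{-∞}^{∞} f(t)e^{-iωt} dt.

F(ω) = \frac{7 \pi \left(5 \left|{\omega}\right| + 1\right) e^{- 5 \left|{\omega}\right|}}{250}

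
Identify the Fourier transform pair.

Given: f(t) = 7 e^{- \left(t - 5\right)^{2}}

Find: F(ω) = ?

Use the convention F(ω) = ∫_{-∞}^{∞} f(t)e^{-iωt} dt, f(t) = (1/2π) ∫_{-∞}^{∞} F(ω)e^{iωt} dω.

F(ω) = 7 \sqrt{\pi} e^{- \frac{\omega \left(\omega + 20 i\right)}{4}}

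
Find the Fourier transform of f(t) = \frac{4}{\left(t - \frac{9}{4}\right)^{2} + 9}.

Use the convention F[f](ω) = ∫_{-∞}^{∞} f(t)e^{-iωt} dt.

F(ω) = \frac{4 \pi e^{- \frac{9 i \omega}{4} - 3 \left|{\omega}\right|}}{3}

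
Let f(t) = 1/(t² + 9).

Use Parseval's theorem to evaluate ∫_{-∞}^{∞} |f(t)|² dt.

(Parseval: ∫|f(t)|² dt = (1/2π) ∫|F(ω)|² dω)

∫|f(t)|² dt = \frac{\pi}{54}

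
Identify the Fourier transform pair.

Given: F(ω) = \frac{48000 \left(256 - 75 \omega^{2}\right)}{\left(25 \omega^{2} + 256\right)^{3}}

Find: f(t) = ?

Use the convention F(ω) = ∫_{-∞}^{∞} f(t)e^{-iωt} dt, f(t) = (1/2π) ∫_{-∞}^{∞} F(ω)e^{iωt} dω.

f(t) = 6 t^{2} e^{- \frac{16 \left|{t}\right|}{5}}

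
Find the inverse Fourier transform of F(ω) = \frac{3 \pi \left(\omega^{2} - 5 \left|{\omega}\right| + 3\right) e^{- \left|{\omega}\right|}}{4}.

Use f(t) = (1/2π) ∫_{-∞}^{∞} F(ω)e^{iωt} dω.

f(t) = \frac{6 t^{4}}{\left(t^{2} + 1\right)^{3}}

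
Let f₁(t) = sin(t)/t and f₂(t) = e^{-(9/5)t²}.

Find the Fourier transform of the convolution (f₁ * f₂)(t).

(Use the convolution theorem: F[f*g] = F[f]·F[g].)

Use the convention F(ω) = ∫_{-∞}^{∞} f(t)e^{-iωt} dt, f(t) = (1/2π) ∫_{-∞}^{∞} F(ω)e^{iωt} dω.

F[f₁*f₂](ω) = \begin{cases} \frac{\sqrt{5} \pi^{\frac{3}{2}} e^{- \frac{5 \omega^{2}}{36}}}{3} & \text{for}\: \omega > -1 \wedge \omega < 1 \\0 & \text{otherwise} \end{cases}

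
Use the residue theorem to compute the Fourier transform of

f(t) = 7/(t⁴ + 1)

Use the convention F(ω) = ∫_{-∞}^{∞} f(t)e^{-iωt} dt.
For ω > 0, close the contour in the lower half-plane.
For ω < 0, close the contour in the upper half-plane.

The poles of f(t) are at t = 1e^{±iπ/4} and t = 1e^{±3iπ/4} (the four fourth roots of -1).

Let g(z) = f(z)e^{-iωz}; for large |z| the factor e^{-iωz} decays in the lower half-plane when ω > 0 and in the upper half-plane when ω < 0.

Case ω > 0 (lower half-plane, clockwise contour ⇒ F(ω) = -2πi·ΣRes):
  Res_{z = - \frac{\sqrt{2}}{2} - \frac{\sqrt{2} i}{2}} g(z) = \frac{7 \sqrt{2} i \left(1 - i\right) e^{\frac{\sqrt{2} \omega \left(-1 + i\right)}{2}}}{8}
  Res_{z = \frac{\sqrt{2}}{2} - \frac{\sqrt{2} i}{2}} g(z) = \frac{7 \sqrt{2} i \left(1 + i\right) e^{- \frac{\sqrt{2} \omega \left(1 + i\right)}{2}}}{8}
  F(ω) = -2πi·ΣRes = \frac{7 \sqrt{2} \pi \left(1 - i\right) \left(e^{\sqrt{2} i \omega} + i\right) e^{- \frac{\sqrt{2} \omega \left(1 + i\right)}{2}}}{4} = 7 \pi e^{- \frac{\sqrt{2} \omega}{2}} \sin{\left(\frac{\sqrt{2} \omega}{2} + \frac{\pi}{4} \right)}

Case ω < 0 (upper half-plane, counterclockwise contour ⇒ F(ω) = +2πi·ΣRes):
  Res_{z = \frac{\sqrt{2}}{2} + \frac{\sqrt{2} i}{2}} g(z) = \frac{7 \sqrt{2} i \left(-1 + i\right) e^{\frac{\sqrt{2} \omega \left(1 - i\right)}{2}}}{8}
  Res_{z = - \frac{\sqrt{2}}{2} + \frac{\sqrt{2} i}{2}} g(z) = \frac{7 \sqrt{2} \left(1 - i\right) e^{\frac{\sqrt{2} \omega \left(1 + i\right)}{2}}}{8}
  F(ω) = 2πi·ΣRes = - \frac{7 \sqrt{2} i \pi \left(i \left(1 - i\right) e^{\frac{\sqrt{2} \omega \left(1 - i\right)}{2}} - \left(1 - i\right) e^{\frac{\sqrt{2} \omega \left(1 + i\right)}{2}}\right)}{4} = 7 \pi e^{\frac{\sqrt{2} \omega}{2}} \cos{\left(\frac{\sqrt{2} \omega}{2} + \frac{\pi}{4} \right)}

Both cases combine into a single formula in |ω|:

F(ω) = 7 \pi e^{- \frac{\sqrt{2} \left|{\omega}\right|}{2}} \sin{\left(\frac{\sqrt{2} \left|{\omega}\right|}{2} + \frac{\pi}{4} \right)}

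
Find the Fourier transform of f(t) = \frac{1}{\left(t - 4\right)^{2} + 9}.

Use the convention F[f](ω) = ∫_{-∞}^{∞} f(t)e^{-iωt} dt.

F(ω) = \frac{\pi e^{- 4 i \omega - 3 \left|{\omega}\right|}}{3}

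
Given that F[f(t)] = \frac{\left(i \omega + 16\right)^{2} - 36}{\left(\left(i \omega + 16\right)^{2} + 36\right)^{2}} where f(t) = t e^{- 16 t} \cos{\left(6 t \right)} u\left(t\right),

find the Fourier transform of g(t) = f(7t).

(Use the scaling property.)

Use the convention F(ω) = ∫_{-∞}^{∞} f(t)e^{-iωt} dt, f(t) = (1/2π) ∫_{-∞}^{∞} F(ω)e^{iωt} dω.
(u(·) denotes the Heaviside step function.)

F[g](ω) = \frac{7 \left(\left(i \omega + 112\right)^{2} - 1764\right)}{\left(\left(i \omega + 112\right)^{2} + 1764\right)^{2}}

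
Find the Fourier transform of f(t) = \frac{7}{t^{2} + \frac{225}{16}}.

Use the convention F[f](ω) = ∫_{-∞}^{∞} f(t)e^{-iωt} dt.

F(ω) = \frac{28 \pi e^{- \frac{15 \left|{\omega}\right|}{4}}}{15}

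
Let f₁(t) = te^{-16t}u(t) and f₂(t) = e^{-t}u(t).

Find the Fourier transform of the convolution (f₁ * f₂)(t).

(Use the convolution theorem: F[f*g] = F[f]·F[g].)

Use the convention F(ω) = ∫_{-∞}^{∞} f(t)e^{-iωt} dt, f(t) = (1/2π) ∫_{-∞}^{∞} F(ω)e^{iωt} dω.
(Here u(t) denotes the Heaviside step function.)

F[f₁*f₂](ω) = \frac{1}{\left(i \omega + 1\right) \left(i \omega + 16\right)^{2}}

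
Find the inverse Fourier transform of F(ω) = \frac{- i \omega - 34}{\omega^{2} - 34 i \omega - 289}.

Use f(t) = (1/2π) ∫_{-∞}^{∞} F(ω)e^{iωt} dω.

f(t) = \left(17 t + 1\right) e^{- 17 t} u\left(t\right)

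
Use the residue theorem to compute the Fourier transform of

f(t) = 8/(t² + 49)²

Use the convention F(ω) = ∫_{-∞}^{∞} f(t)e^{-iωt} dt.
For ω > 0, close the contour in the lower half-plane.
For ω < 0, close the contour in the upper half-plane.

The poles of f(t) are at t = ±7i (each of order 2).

Let g(z) = f(z)e^{-iωz}; for large |z| the factor e^{-iωz} decays in the lower half-plane when ω > 0 and in the upper half-plane when ω < 0.

Case ω > 0 (lower half-plane, clockwise contour ⇒ F(ω) = -2πi·ΣRes):
  Res_{z = - 7 i} g(z) = \frac{2 i \left(7 \omega + 1\right) e^{- 7 \omega}}{343} (pole of order 2)
  F(ω) = -2πi·ΣRes = \frac{4 \pi \left(7 \omega + 1\right) e^{- 7 \omega}}{343}

Case ω < 0 (upper half-plane, counterclockwise contour ⇒ F(ω) = +2πi·ΣRes):
  Res_{z = 7 i} g(z) = \frac{2 i \left(7 \omega - 1\right) e^{7 \omega}}{343} (pole of order 2)
  F(ω) = 2πi·ΣRes = \frac{4 \pi \left(1 - 7 \omega\right) e^{7 \omega}}{343}

Both cases combine into a single formula in |ω|:

F(ω) = \frac{4 \pi \left(7 \left|{\omega}\right| + 1\right) e^{- 7 \left|{\omega}\right|}}{343}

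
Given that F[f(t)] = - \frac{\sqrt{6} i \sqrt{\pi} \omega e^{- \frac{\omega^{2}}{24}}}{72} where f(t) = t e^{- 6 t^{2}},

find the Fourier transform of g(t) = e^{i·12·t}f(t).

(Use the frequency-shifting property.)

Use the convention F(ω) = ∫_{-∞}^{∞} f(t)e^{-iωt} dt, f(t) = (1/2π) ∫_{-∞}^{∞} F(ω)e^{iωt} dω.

F[g](ω) = \frac{\sqrt{6} i \sqrt{\pi} \left(12 - \omega\right) e^{- \frac{\left(\omega - 12\right)^{2}}{24}}}{72}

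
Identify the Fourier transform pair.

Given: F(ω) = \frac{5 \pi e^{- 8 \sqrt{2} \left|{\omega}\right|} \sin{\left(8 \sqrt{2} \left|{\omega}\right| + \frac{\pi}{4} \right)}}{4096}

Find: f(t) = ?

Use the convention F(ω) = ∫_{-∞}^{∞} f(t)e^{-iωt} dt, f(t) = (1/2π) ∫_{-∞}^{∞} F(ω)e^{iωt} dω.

f(t) = \frac{5}{t^{4} + 65536}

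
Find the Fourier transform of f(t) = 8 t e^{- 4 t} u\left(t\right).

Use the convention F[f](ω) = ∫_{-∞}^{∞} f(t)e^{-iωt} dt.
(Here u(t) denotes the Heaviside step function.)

F(ω) = \frac{8}{\left(i \omega + 4\right)^{2}}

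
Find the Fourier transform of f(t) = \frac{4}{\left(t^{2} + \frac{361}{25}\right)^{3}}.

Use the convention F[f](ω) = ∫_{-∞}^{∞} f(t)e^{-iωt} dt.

F(ω) = \frac{125 \pi \left(361 \omega^{2} + 285 \left|{\omega}\right| + 75\right) e^{- \frac{19 \left|{\omega}\right|}{5}}}{4952198}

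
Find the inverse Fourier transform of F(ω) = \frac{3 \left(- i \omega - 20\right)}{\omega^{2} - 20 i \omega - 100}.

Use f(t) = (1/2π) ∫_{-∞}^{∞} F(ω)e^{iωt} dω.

f(t) = 3 \left(10 t + 1\right) e^{- 10 t} u\left(t\right)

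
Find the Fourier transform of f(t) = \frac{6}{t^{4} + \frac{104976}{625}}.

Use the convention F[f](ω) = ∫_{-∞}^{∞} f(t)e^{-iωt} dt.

F(ω) = \frac{125 \pi e^{- \frac{9 \sqrt{2} \left|{\omega}\right|}{5}} \sin{\left(\frac{9 \sqrt{2} \left|{\omega}\right|}{5} + \frac{\pi}{4} \right)}}{972}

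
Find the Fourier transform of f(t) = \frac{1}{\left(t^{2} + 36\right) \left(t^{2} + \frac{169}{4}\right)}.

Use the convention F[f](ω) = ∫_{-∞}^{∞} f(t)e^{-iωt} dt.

F(ω) = \frac{2 \pi e^{- 6 \left|{\omega}\right|}}{75} - \frac{8 \pi e^{- \frac{13 \left|{\omega}\right|}{2}}}{325}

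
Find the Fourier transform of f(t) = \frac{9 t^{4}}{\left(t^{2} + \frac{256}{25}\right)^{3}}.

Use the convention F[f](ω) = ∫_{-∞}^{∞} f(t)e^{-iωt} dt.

F(ω) = \frac{9 \pi \left(256 \omega^{2} - 400 \left|{\omega}\right| + 75\right) e^{- \frac{16 \left|{\omega}\right|}{5}}}{640}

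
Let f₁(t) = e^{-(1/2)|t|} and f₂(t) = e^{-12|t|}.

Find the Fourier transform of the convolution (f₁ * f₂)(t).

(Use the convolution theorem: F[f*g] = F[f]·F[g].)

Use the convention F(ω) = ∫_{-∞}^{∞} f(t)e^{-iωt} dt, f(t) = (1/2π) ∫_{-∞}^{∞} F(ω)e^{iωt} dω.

F[f₁*f₂](ω) = \frac{96}{\left(\omega^{2} + 144\right) \left(4 \omega^{2} + 1\right)}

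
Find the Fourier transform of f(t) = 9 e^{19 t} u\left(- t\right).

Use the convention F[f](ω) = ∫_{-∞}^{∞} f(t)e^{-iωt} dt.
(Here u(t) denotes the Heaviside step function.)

F(ω) = - \frac{9}{i \omega - 19}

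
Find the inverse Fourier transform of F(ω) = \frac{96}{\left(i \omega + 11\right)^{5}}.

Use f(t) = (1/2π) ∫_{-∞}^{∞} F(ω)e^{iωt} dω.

f(t) = 4 t^{4} e^{- 11 t} u\left(t\right)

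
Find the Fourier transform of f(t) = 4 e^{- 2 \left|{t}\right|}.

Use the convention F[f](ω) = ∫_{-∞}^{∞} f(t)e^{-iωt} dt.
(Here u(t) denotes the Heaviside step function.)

F(ω) = \frac{16}{\omega^{2} + 4}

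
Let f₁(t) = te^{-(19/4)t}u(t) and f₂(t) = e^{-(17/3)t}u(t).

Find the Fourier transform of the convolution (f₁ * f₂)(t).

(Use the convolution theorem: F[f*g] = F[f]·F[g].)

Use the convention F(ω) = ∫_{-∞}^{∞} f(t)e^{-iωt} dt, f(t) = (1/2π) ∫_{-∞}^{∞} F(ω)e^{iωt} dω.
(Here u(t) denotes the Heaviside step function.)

F[f₁*f₂](ω) = \frac{48}{\left(3 i \omega + 17\right) \left(4 i \omega + 19\right)^{2}}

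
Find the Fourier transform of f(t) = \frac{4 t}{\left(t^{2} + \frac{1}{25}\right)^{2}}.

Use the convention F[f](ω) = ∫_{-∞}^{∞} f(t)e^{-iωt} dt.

F(ω) = - 10 i \pi \omega e^{- \frac{\left|{\omega}\right|}{5}}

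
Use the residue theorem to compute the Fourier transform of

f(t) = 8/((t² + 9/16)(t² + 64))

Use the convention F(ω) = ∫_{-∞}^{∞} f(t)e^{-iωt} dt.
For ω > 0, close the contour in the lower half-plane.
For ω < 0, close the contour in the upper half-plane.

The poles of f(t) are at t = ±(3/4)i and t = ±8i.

Let g(z) = f(z)e^{-iωz}; for large |z| the factor e^{-iωz} decays in the lower half-plane when ω > 0 and in the upper half-plane when ω < 0.

Case ω > 0 (lower half-plane, clockwise contour ⇒ F(ω) = -2πi·ΣRes):
  Res_{z = - \frac{3 i}{4}} g(z) = \frac{256 i e^{- \frac{3 \omega}{4}}}{3045}
  Res_{z = - 8 i} g(z) = - \frac{8 i e^{- 8 \omega}}{1015}
  F(ω) = -2πi·ΣRes = - \frac{16 \pi e^{- 8 \omega}}{1015} + \frac{512 \pi e^{- \frac{3 \omega}{4}}}{3045}

Case ω < 0 (upper half-plane, counterclockwise contour ⇒ F(ω) = +2πi·ΣRes):
  Res_{z = \frac{3 i}{4}} g(z) = - \frac{256 i e^{\frac{3 \omega}{4}}}{3045}
  Res_{z = 8 i} g(z) = \frac{8 i e^{8 \omega}}{1015}
  F(ω) = 2πi·ΣRes = \frac{16 \pi \left(32 e^{\frac{3 \omega}{4}} - 3 e^{8 \omega}\right)}{3045}

Both cases combine into a single formula in |ω|:

F(ω) = - \frac{16 \pi e^{- 8 \left|{\omega}\right|}}{1015} + \frac{512 \pi e^{- \frac{3 \left|{\omega}\right|}{4}}}{3045}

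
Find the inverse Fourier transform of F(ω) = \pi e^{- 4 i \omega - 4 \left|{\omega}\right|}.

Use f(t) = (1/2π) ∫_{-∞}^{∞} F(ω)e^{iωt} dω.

f(t) = \frac{4}{\left(t - 4\right)^{2} + 16}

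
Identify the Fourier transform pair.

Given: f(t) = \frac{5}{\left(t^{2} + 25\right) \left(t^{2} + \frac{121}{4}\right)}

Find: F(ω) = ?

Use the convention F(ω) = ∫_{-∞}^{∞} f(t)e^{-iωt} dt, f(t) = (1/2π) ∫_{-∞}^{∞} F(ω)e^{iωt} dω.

F(ω) = \frac{4 \pi e^{- 5 \left|{\omega}\right|}}{21} - \frac{40 \pi e^{- \frac{11 \left|{\omega}\right|}{2}}}{231}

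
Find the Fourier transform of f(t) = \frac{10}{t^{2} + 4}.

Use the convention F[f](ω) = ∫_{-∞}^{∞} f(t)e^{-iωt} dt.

F(ω) = 5 \pi e^{- 2 \left|{\omega}\right|}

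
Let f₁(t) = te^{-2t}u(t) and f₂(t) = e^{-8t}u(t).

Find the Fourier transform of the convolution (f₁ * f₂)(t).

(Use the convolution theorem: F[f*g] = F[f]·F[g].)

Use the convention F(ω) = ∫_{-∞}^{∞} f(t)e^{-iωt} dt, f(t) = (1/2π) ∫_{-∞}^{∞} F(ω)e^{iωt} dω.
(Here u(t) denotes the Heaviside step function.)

F[f₁*f₂](ω) = \frac{1}{\left(i \omega + 2\right)^{2} \left(i \omega + 8\right)}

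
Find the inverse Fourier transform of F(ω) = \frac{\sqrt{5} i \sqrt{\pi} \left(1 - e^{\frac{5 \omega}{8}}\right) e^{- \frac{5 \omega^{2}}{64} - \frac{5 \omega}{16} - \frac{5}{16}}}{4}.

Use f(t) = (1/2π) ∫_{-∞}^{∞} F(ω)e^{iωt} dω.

f(t) = 2 e^{- \frac{16 t^{2}}{5}} \sin{\left(2 t \right)}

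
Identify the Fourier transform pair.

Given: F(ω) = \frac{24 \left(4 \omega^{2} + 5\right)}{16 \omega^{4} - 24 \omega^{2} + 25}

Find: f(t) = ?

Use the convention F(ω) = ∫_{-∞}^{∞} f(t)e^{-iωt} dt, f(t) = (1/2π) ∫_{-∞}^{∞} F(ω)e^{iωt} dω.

f(t) = 6 e^{- \frac{\left|{t}\right|}{2}} \cos{\left(\left|{t}\right| \right)}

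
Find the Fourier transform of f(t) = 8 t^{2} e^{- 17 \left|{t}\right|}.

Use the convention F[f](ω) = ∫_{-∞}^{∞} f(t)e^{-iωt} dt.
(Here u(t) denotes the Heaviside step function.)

F(ω) = \frac{544 \left(289 - 3 \omega^{2}\right)}{\left(\omega^{2} + 289\right)^{3}}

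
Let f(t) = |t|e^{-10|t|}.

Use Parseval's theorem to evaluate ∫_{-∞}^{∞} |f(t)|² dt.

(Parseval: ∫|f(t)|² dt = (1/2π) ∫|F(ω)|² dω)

∫|f(t)|² dt = \frac{1}{2000}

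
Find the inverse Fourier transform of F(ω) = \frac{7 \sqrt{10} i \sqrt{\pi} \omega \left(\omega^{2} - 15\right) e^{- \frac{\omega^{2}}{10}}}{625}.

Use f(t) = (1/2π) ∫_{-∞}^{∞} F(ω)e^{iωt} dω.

f(t) = 7 t^{3} e^{- \frac{5 t^{2}}{2}}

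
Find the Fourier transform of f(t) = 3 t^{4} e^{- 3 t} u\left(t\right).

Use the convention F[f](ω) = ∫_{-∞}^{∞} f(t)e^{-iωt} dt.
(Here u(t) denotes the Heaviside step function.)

F(ω) = \frac{72}{\left(i \omega + 3\right)^{5}}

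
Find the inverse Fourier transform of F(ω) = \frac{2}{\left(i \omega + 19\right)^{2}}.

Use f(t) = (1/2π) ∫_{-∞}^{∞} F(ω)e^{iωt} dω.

f(t) = 2 t e^{- 19 t} u\left(t\right)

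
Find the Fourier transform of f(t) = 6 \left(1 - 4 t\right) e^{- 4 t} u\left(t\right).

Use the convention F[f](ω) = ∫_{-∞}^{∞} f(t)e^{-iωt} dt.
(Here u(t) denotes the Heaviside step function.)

F(ω) = \frac{6 i \omega}{- \omega^{2} + 8 i \omega + 16}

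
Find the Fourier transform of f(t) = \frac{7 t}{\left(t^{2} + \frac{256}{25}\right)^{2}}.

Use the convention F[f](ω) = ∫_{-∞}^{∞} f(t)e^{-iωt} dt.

F(ω) = - \frac{35 i \pi \omega e^{- \frac{16 \left|{\omega}\right|}{5}}}{32}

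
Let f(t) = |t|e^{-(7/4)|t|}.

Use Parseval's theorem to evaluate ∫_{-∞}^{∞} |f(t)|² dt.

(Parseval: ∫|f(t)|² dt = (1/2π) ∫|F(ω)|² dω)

∫|f(t)|² dt = \frac{32}{343}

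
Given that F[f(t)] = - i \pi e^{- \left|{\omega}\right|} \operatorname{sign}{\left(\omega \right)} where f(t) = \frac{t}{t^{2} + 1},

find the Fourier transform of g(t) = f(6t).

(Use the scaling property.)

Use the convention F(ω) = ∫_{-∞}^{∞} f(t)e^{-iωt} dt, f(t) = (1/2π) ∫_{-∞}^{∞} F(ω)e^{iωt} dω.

F[g](ω) = - \frac{i \pi e^{- \frac{\left|{\omega}\right|}{6}} \operatorname{sign}{\left(\omega \right)}}{6}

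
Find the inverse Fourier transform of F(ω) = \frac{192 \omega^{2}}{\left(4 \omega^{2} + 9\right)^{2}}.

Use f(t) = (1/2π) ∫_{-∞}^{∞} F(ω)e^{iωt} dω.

f(t) = 2 \left(1 - \frac{3 \left|{t}\right|}{2}\right) e^{- \frac{3 \left|{t}\right|}{2}}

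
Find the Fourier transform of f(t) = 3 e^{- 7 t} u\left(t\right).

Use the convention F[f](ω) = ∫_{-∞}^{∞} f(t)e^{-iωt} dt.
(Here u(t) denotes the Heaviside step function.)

F(ω) = \frac{3}{i \omega + 7}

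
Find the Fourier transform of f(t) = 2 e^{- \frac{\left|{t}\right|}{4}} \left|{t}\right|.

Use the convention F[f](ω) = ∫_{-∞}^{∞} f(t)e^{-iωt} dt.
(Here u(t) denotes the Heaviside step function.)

F(ω) = \frac{64 \left(1 - 16 \omega^{2}\right)}{\left(16 \omega^{2} + 1\right)^{2}}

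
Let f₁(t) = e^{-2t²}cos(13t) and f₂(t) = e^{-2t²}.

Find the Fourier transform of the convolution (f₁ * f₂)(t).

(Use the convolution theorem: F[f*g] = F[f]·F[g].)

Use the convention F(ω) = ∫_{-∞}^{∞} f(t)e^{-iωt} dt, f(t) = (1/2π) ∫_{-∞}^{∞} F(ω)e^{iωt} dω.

F[f₁*f₂](ω) = \frac{\pi \left(e^{\frac{13 \omega}{2}} + 1\right) e^{- \frac{\omega^{2}}{4} - \frac{13 \omega}{4} - \frac{169}{8}}}{4}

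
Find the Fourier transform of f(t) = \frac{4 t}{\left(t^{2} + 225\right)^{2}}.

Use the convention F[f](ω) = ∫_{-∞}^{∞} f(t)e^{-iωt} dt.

F(ω) = - \frac{2 i \pi \omega e^{- 15 \left|{\omega}\right|}}{15}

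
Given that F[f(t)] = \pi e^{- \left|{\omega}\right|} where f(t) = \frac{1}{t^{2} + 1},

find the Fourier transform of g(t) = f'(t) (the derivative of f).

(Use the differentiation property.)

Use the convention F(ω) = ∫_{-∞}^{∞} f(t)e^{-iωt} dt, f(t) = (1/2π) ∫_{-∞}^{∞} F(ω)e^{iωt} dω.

F[g](ω) = i \pi \omega e^{- \left|{\omega}\right|}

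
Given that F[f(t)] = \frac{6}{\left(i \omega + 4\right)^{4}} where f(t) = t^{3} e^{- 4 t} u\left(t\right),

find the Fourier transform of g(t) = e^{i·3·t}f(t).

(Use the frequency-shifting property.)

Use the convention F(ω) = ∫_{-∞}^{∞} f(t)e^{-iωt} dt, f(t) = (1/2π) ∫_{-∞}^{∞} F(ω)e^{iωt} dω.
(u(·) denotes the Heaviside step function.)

F[g](ω) = \frac{6}{\left(i \left(\omega - 3\right) + 4\right)^{4}}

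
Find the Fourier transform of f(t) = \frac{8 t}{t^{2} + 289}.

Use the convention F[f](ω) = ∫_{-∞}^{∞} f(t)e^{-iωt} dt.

F(ω) = - 8 i \pi e^{- 17 \left|{\omega}\right|} \operatorname{sign}{\left(\omega \right)}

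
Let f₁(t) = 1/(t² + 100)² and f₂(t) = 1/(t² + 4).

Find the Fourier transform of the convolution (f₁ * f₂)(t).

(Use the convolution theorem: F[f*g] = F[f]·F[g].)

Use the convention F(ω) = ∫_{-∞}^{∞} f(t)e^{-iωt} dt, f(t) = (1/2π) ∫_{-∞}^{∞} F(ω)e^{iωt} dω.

F[f₁*f₂](ω) = \frac{\pi^{2} \left(10 \left|{\omega}\right| + 1\right) e^{- 12 \left|{\omega}\right|}}{4000}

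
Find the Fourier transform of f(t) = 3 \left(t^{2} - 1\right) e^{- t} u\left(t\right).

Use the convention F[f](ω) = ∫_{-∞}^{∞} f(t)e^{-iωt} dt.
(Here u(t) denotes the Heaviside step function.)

F(ω) = \frac{3 \left(2 i \omega - \left(i \omega + 1\right)^{3} + 2\right)}{\left(i \omega + 1\right)^{4}}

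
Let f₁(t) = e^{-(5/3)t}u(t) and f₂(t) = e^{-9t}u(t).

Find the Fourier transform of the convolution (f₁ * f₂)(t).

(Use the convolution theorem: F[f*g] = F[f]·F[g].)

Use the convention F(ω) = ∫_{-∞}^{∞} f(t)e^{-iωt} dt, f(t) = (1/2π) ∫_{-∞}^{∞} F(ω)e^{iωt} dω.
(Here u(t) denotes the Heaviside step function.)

F[f₁*f₂](ω) = \frac{3}{\left(i \omega + 9\right) \left(3 i \omega + 5\right)}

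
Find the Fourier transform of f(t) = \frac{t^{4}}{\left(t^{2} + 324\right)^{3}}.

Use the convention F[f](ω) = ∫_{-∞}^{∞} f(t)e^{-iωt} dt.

F(ω) = \frac{\pi \left(108 \omega^{2} - 30 \left|{\omega}\right| + 1\right) e^{- 18 \left|{\omega}\right|}}{48}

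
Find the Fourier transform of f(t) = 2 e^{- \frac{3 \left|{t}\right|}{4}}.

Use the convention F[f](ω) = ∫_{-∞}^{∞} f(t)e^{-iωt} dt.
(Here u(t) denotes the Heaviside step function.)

F(ω) = \frac{48}{16 \omega^{2} + 9}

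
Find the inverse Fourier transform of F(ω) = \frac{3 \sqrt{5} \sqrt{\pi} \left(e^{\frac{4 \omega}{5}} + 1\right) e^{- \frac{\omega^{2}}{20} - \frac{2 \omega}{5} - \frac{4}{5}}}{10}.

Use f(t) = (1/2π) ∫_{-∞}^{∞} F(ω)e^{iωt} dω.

f(t) = 3 e^{- 5 t^{2}} \cos{\left(4 t \right)}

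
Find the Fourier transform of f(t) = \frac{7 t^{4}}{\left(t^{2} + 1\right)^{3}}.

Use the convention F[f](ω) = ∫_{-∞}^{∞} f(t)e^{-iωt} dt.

F(ω) = \frac{7 \pi \left(\omega^{2} - 5 \left|{\omega}\right| + 3\right) e^{- \left|{\omega}\right|}}{8}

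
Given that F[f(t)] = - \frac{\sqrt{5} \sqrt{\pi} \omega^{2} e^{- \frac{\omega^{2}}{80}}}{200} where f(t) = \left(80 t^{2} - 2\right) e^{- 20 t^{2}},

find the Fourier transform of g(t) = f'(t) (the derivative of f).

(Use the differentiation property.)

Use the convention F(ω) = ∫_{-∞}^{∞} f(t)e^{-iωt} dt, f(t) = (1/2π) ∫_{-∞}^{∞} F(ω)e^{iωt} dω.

F[g](ω) = - \frac{\sqrt{5} i \sqrt{\pi} \omega^{3} e^{- \frac{\omega^{2}}{80}}}{200}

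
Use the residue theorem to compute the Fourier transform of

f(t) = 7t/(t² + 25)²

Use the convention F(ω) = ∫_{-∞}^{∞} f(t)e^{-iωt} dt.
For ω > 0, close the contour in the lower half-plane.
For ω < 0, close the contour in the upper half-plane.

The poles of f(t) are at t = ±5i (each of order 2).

Let g(z) = f(z)e^{-iωz}; for large |z| the factor e^{-iωz} decays in the lower half-plane when ω > 0 and in the upper half-plane when ω < 0.

Case ω > 0 (lower half-plane, clockwise contour ⇒ F(ω) = -2πi·ΣRes):
  Res_{z = - 5 i} g(z) = \frac{7 \omega e^{- 5 \omega}}{20} (pole of order 2)
  F(ω) = -2πi·ΣRes = - \frac{7 i \pi \omega e^{- 5 \omega}}{10}

Case ω < 0 (upper half-plane, counterclockwise contour ⇒ F(ω) = +2πi·ΣRes):
  Res_{z = 5 i} g(z) = - \frac{7 \omega e^{5 \omega}}{20} (pole of order 2)
  F(ω) = 2πi·ΣRes = - \frac{7 i \pi \omega e^{5 \omega}}{10}

Both cases combine into a single formula in |ω|:

F(ω) = - \frac{7 i \pi \omega e^{- 5 \left|{\omega}\right|}}{10}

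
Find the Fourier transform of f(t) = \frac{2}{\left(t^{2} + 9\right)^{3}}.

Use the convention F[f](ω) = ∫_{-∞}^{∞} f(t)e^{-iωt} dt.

F(ω) = \frac{\pi \left(3 \omega^{2} + 3 \left|{\omega}\right| + 1\right) e^{- 3 \left|{\omega}\right|}}{324}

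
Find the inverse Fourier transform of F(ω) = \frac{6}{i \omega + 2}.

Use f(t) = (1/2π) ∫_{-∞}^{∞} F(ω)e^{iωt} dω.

f(t) = 6 e^{- 2 t} u\left(t\right)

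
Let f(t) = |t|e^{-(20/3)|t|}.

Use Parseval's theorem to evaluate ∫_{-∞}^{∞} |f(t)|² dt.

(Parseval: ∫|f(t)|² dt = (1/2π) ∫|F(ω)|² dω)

∫|f(t)|² dt = \frac{27}{16000}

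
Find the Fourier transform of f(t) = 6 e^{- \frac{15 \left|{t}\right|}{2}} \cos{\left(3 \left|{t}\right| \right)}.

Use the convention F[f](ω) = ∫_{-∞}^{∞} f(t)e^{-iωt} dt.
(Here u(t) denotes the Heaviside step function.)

F(ω) = \frac{360 \left(4 \omega^{2} + 261\right)}{16 \omega^{4} + 1512 \omega^{2} + 68121}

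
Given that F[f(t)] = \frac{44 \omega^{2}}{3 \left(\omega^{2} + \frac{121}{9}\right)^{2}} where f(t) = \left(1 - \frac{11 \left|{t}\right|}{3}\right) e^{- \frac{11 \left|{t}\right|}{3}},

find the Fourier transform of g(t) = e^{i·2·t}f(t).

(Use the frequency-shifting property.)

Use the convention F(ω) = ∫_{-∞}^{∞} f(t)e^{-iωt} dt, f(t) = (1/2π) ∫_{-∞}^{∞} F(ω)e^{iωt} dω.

F[g](ω) = \frac{1188 \left(\omega - 2\right)^{2}}{\left(9 \left(\omega - 2\right)^{2} + 121\right)^{2}}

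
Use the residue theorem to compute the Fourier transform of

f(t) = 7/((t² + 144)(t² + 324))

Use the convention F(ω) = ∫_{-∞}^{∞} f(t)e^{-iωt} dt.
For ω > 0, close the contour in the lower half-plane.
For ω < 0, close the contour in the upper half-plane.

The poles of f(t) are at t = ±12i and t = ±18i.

Let g(z) = f(z)e^{-iωz}; for large |z| the factor e^{-iωz} decays in the lower half-plane when ω > 0 and in the upper half-plane when ω < 0.

Case ω > 0 (lower half-plane, clockwise contour ⇒ F(ω) = -2πi·ΣRes):
  Res_{z = - 12 i} g(z) = \frac{7 i e^{- 12 \omega}}{4320}
  Res_{z = - 18 i} g(z) = - \frac{7 i e^{- 18 \omega}}{6480}
  F(ω) = -2πi·ΣRes = \frac{7 \pi \left(3 e^{6 \omega} - 2\right) e^{- 18 \omega}}{6480}

Case ω < 0 (upper half-plane, counterclockwise contour ⇒ F(ω) = +2πi·ΣRes):
  Res_{z = 12 i} g(z) = - \frac{7 i e^{12 \omega}}{4320}
  Res_{z = 18 i} g(z) = \frac{7 i e^{18 \omega}}{6480}
  F(ω) = 2πi·ΣRes = \frac{7 \pi \left(3 - 2 e^{6 \omega}\right) e^{12 \omega}}{6480}

Both cases combine into a single formula in |ω|:

F(ω) = \frac{7 \pi \left(3 e^{6 \left|{\omega}\right|} - 2\right) e^{- 18 \left|{\omega}\right|}}{6480}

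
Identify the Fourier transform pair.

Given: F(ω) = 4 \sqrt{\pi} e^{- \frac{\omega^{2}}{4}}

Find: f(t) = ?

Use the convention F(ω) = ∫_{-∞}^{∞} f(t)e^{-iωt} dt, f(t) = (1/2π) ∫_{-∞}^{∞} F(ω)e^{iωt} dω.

f(t) = 4 e^{- t^{2}}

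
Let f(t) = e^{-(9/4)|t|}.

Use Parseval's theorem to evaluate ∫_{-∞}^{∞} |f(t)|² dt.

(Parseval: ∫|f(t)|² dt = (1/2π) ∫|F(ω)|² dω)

∫|f(t)|² dt = \frac{4}{9}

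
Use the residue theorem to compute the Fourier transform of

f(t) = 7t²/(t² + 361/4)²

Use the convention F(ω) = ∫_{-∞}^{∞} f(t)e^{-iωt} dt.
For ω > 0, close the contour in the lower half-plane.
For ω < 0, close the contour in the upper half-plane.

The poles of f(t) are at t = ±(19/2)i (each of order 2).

Let g(z) = f(z)e^{-iωz}; for large |z| the factor e^{-iωz} decays in the lower half-plane when ω > 0 and in the upper half-plane when ω < 0.

Case ω > 0 (lower half-plane, clockwise contour ⇒ F(ω) = -2πi·ΣRes):
  Res_{z = - \frac{19 i}{2}} g(z) = \frac{7 i \left(2 - 19 \omega\right) e^{- \frac{19 \omega}{2}}}{76} (pole of order 2)
  F(ω) = -2πi·ΣRes = \frac{7 \pi \left(2 - 19 \omega\right) e^{- \frac{19 \omega}{2}}}{38}

Case ω < 0 (upper half-plane, counterclockwise contour ⇒ F(ω) = +2πi·ΣRes):
  Res_{z = \frac{19 i}{2}} g(z) = \frac{7 i \left(- 19 \omega - 2\right) e^{\frac{19 \omega}{2}}}{76} (pole of order 2)
  F(ω) = 2πi·ΣRes = \frac{7 \pi \left(19 \omega + 2\right) e^{\frac{19 \omega}{2}}}{38}

Both cases combine into a single formula in |ω|:

F(ω) = \frac{7 \pi \left(2 - 19 \left|{\omega}\right|\right) e^{- \frac{19 \left|{\omega}\right|}{2}}}{38}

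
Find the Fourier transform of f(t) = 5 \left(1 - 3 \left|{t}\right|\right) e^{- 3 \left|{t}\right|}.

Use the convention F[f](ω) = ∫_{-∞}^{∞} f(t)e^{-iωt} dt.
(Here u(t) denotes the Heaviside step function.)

F(ω) = \frac{60 \omega^{2}}{\left(\omega^{2} + 9\right)^{2}}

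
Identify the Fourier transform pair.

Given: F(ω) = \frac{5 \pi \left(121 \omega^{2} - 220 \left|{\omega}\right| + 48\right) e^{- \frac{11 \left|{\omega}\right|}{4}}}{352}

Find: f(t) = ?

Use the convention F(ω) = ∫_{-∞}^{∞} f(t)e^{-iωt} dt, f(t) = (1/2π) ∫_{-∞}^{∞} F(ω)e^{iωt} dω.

f(t) = \frac{5 t^{4}}{\left(t^{2} + \frac{121}{16}\right)^{3}}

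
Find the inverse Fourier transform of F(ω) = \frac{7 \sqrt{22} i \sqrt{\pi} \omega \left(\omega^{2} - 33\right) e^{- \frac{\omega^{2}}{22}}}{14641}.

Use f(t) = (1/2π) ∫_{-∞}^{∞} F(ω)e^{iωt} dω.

f(t) = 7 t^{3} e^{- \frac{11 t^{2}}{2}}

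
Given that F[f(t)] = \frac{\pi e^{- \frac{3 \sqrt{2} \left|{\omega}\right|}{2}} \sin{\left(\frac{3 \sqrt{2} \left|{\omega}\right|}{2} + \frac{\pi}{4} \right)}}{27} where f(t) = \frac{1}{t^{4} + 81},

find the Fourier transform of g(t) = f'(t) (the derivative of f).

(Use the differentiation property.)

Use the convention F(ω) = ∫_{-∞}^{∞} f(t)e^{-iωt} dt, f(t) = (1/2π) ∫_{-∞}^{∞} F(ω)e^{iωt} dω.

F[g](ω) = \frac{i \pi \omega e^{- \frac{3 \sqrt{2} \left|{\omega}\right|}{2}} \sin{\left(\frac{3 \sqrt{2} \left|{\omega}\right|}{2} + \frac{\pi}{4} \right)}}{27}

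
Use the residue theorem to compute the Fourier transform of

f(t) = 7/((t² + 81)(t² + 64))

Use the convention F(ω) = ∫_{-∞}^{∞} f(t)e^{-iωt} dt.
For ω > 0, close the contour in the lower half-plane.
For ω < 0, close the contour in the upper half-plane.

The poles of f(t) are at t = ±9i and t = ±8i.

Let g(z) = f(z)e^{-iωz}; for large |z| the factor e^{-iωz} decays in the lower half-plane when ω > 0 and in the upper half-plane when ω < 0.

Case ω > 0 (lower half-plane, clockwise contour ⇒ F(ω) = -2πi·ΣRes):
  Res_{z = - 9 i} g(z) = - \frac{7 i e^{- 9 \omega}}{306}
  Res_{z = - 8 i} g(z) = \frac{7 i e^{- 8 \omega}}{272}
  F(ω) = -2πi·ΣRes = \frac{7 \pi \left(9 e^{\omega} - 8\right) e^{- 9 \omega}}{1224}

Case ω < 0 (upper half-plane, counterclockwise contour ⇒ F(ω) = +2πi·ΣRes):
  Res_{z = 9 i} g(z) = \frac{7 i e^{9 \omega}}{306}
  Res_{z = 8 i} g(z) = - \frac{7 i e^{8 \omega}}{272}
  F(ω) = 2πi·ΣRes = \frac{7 \pi \left(9 - 8 e^{\omega}\right) e^{8 \omega}}{1224}

Both cases combine into a single formula in |ω|:

F(ω) = \frac{7 \pi \left(9 e^{\left|{\omega}\right|} - 8\right) e^{- 9 \left|{\omega}\right|}}{1224}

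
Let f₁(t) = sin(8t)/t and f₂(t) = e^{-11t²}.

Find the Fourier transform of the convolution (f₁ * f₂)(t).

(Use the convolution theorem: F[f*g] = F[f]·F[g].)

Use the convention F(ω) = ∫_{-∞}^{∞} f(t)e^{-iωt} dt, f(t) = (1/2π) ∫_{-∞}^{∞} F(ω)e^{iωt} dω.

F[f₁*f₂](ω) = \begin{cases} \frac{\sqrt{11} \pi^{\frac{3}{2}} e^{- \frac{\omega^{2}}{44}}}{11} & \text{for}\: \omega > -8 \wedge \omega < 8 \\0 & \text{otherwise} \end{cases}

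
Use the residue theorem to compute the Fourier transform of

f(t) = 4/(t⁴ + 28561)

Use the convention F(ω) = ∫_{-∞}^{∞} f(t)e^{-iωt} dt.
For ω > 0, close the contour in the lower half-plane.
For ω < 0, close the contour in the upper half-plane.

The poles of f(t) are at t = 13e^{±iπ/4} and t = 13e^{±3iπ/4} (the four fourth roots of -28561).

Let g(z) = f(z)e^{-iωz}; for large |z| the factor e^{-iωz} decays in the lower half-plane when ω > 0 and in the upper half-plane when ω < 0.

Case ω > 0 (lower half-plane, clockwise contour ⇒ F(ω) = -2πi·ΣRes):
  Res_{z = - \frac{13 \sqrt{2}}{2} - \frac{13 \sqrt{2} i}{2}} g(z) = \frac{\sqrt{2} i \left(1 - i\right) e^{\frac{13 \sqrt{2} \omega \left(-1 + i\right)}{2}}}{4394}
  Res_{z = \frac{13 \sqrt{2}}{2} - \frac{13 \sqrt{2} i}{2}} g(z) = \frac{\sqrt{2} i \left(1 + i\right) e^{- \frac{13 \sqrt{2} \omega \left(1 + i\right)}{2}}}{4394}
  F(ω) = -2πi·ΣRes = \frac{\sqrt{2} \pi \left(\left(1 - i\right) e^{13 \sqrt{2} i \omega} + 1 + i\right) e^{- \frac{13 \sqrt{2} \omega \left(1 + i\right)}{2}}}{2197} = \frac{4 \pi e^{- \frac{13 \sqrt{2} \omega}{2}} \sin{\left(\frac{13 \sqrt{2} \omega}{2} + \frac{\pi}{4} \right)}}{2197}

Case ω < 0 (upper half-plane, counterclockwise contour ⇒ F(ω) = +2πi·ΣRes):
  Res_{z = \frac{13 \sqrt{2}}{2} + \frac{13 \sqrt{2} i}{2}} g(z) = \frac{\sqrt{2} i \left(-1 + i\right) e^{\frac{13 \sqrt{2} \omega \left(1 - i\right)}{2}}}{4394}
  Res_{z = - \frac{13 \sqrt{2}}{2} + \frac{13 \sqrt{2} i}{2}} g(z) = \frac{\sqrt{2} \left(1 - i\right) e^{\frac{13 \sqrt{2} \omega \left(1 + i\right)}{2}}}{4394}
  F(ω) = 2πi·ΣRes = - \frac{\sqrt{2} i \pi \left(i \left(1 - i\right) e^{\frac{13 \sqrt{2} \omega \left(1 - i\right)}{2}} - \left(1 - i\right) e^{\frac{13 \sqrt{2} \omega \left(1 + i\right)}{2}}\right)}{2197} = \frac{4 \pi e^{\frac{13 \sqrt{2} \omega}{2}} \cos{\left(\frac{13 \sqrt{2} \omega}{2} + \frac{\pi}{4} \right)}}{2197}

Both cases combine into a single formula in |ω|:

F(ω) = \frac{4 \pi e^{- \frac{13 \sqrt{2} \left|{\omega}\right|}{2}} \sin{\left(\frac{13 \sqrt{2} \left|{\omega}\right|}{2} + \frac{\pi}{4} \right)}}{2197}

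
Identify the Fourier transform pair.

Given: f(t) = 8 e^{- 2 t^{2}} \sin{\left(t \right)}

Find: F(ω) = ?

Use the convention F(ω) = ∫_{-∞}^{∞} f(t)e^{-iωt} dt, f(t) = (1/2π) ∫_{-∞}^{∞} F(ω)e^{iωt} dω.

F(ω) = 2 \sqrt{2} i \sqrt{\pi} \left(1 - e^{\frac{\omega}{2}}\right) e^{- \frac{\omega^{2}}{8} - \frac{\omega}{4} - \frac{1}{8}}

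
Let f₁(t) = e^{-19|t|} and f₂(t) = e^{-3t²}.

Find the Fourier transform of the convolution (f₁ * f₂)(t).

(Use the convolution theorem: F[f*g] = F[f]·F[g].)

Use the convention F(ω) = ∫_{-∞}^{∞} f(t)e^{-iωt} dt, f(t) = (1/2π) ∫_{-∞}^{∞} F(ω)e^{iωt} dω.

F[f₁*f₂](ω) = \frac{38 \sqrt{3} \sqrt{\pi} e^{- \frac{\omega^{2}}{12}}}{3 \left(\omega^{2} + 361\right)}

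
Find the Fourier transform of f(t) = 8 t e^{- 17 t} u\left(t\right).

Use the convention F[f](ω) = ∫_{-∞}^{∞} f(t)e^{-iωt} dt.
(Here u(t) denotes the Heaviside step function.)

F(ω) = \frac{8}{\left(i \omega + 17\right)^{2}}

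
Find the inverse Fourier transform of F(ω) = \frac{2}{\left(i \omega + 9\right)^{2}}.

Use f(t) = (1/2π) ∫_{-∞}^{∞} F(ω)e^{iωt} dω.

f(t) = 2 t e^{- 9 t} u\left(t\right)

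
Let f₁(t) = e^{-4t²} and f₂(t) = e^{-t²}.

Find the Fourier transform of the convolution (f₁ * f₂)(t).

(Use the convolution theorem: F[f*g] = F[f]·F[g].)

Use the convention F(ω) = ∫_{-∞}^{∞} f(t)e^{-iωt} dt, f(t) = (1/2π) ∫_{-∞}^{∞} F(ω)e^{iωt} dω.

F[f₁*f₂](ω) = \frac{\pi e^{- \frac{5 \omega^{2}}{16}}}{2}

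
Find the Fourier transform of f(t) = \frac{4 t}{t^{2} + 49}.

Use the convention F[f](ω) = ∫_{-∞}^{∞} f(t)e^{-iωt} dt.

F(ω) = - 4 i \pi e^{- 7 \left|{\omega}\right|} \operatorname{sign}{\left(\omega \right)}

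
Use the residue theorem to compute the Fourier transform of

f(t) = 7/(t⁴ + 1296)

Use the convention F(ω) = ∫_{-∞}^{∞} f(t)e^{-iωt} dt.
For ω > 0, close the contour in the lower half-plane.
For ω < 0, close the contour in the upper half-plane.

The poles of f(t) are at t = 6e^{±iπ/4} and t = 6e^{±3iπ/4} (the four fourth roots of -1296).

Let g(z) = f(z)e^{-iωz}; for large |z| the factor e^{-iωz} decays in the lower half-plane when ω > 0 and in the upper half-plane when ω < 0.

Case ω > 0 (lower half-plane, clockwise contour ⇒ F(ω) = -2πi·ΣRes):
  Res_{z = - 3 \sqrt{2} - 3 \sqrt{2} i} g(z) = \frac{7 \sqrt{2} i \left(1 - i\right) e^{3 \sqrt{2} \omega \left(-1 + i\right)}}{1728}
  Res_{z = 3 \sqrt{2} - 3 \sqrt{2} i} g(z) = \frac{7 \sqrt{2} i \left(1 + i\right) e^{- 3 \sqrt{2} \omega \left(1 + i\right)}}{1728}
  F(ω) = -2πi·ΣRes = \frac{7 \sqrt{2} \pi \left(1 - i\right) \left(e^{6 \sqrt{2} i \omega} + i\right) e^{- 3 \sqrt{2} \omega \left(1 + i\right)}}{864} = \frac{7 \pi e^{- 3 \sqrt{2} \omega} \sin{\left(3 \sqrt{2} \omega + \frac{\pi}{4} \right)}}{216}

Case ω < 0 (upper half-plane, counterclockwise contour ⇒ F(ω) = +2πi·ΣRes):
  Res_{z = 3 \sqrt{2} + 3 \sqrt{2} i} g(z) = \frac{7 \sqrt{2} i \left(-1 + i\right) e^{3 \sqrt{2} \omega \left(1 - i\right)}}{1728}
  Res_{z = - 3 \sqrt{2} + 3 \sqrt{2} i} g(z) = \frac{7 \sqrt{2} \left(1 - i\right) e^{3 \sqrt{2} \omega \left(1 + i\right)}}{1728}
  F(ω) = 2πi·ΣRes = - \frac{7 \sqrt{2} i \pi \left(i \left(1 - i\right) e^{3 \sqrt{2} \omega \left(1 - i\right)} - \left(1 - i\right) e^{3 \sqrt{2} \omega \left(1 + i\right)}\right)}{864} = \frac{7 \pi e^{3 \sqrt{2} \omega} \cos{\left(3 \sqrt{2} \omega + \frac{\pi}{4} \right)}}{216}

Both cases combine into a single formula in |ω|:

F(ω) = \frac{7 \pi e^{- 3 \sqrt{2} \left|{\omega}\right|} \sin{\left(3 \sqrt{2} \left|{\omega}\right| + \frac{\pi}{4} \right)}}{216}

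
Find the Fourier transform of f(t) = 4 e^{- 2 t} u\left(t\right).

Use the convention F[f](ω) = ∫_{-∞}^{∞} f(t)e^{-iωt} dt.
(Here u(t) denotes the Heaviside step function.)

F(ω) = \frac{4}{i \omega + 2}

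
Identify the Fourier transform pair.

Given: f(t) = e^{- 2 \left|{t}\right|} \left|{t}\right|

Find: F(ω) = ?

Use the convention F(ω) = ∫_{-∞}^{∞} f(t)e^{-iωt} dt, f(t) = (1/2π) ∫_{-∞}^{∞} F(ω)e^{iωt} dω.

F(ω) = \frac{2 \left(4 - \omega^{2}\right)}{\left(\omega^{2} + 4\right)^{2}}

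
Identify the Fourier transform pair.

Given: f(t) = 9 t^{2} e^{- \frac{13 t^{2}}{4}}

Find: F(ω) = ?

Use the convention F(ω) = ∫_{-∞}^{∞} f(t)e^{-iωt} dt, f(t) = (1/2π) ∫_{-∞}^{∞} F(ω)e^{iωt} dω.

F(ω) = \frac{36 \sqrt{13} \sqrt{\pi} \left(13 - 2 \omega^{2}\right) e^{- \frac{\omega^{2}}{13}}}{2197}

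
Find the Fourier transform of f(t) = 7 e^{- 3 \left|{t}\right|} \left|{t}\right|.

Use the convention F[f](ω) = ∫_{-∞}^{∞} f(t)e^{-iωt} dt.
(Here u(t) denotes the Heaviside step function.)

F(ω) = \frac{14 \left(9 - \omega^{2}\right)}{\left(\omega^{2} + 9\right)^{2}}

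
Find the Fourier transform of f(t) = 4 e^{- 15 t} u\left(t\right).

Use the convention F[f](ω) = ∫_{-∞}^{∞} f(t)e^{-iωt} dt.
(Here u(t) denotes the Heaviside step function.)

F(ω) = \frac{4}{i \omega + 15}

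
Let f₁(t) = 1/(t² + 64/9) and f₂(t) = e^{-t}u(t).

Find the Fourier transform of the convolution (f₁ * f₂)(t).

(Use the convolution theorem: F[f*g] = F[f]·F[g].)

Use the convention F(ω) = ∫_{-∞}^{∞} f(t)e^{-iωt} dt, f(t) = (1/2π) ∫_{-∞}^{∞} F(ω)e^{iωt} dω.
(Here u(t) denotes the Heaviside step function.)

F[f₁*f₂](ω) = \frac{3 \pi e^{- \frac{8 \left|{\omega}\right|}{3}}}{8 \left(i \omega + 1\right)}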